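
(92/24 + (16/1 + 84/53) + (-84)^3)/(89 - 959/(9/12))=188473061/378314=498.19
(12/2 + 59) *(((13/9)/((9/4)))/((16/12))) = 845/27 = 31.30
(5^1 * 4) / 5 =4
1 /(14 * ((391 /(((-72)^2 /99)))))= 288 /30107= 0.01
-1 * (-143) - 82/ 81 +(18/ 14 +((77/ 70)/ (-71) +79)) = 89474353/ 402570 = 222.26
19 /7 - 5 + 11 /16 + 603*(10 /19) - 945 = -1339001 /2128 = -629.23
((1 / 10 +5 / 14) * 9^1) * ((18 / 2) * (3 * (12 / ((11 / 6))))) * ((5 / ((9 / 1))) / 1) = 31104 / 77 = 403.95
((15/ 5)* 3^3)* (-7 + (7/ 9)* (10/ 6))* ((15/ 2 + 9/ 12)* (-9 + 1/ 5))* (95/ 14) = 227601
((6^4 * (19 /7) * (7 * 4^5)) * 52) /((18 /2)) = 145686528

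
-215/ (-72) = 215/ 72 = 2.99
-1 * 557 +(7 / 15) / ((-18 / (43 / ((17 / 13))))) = -2560543 / 4590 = -557.85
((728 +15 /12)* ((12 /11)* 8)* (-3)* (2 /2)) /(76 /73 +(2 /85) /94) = -20416783080 /1113541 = -18335.01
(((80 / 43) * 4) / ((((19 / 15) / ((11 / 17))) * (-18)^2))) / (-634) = -2200 / 118875951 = -0.00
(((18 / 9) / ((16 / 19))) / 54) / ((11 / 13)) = 247 / 4752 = 0.05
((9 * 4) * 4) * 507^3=18766633392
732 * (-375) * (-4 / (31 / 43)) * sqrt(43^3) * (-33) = -66996666000 * sqrt(43) / 31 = -14171823181.55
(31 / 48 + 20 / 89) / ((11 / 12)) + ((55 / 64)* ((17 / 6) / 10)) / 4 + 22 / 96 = 1242827 / 1002496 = 1.24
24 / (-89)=-24 / 89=-0.27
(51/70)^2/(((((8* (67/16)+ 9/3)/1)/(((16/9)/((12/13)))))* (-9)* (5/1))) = -0.00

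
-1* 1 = -1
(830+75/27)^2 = 56175025/81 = 693518.83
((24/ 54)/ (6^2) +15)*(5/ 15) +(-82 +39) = -9233/ 243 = -38.00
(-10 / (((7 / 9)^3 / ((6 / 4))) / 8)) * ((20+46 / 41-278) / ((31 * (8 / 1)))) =115167420 / 435953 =264.17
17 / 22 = 0.77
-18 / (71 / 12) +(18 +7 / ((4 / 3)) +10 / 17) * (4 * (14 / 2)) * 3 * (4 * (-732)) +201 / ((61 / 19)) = -431675254347 / 73627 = -5863002.08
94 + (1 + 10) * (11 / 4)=497 / 4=124.25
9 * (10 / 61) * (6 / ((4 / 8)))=17.70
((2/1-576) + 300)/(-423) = 0.65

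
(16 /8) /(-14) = -1 /7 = -0.14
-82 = -82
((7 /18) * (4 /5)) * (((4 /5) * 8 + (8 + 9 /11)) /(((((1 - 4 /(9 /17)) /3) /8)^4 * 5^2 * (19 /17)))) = 48180900225024 /1582830280625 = 30.44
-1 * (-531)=531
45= 45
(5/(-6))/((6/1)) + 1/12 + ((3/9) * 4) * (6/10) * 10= 143/18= 7.94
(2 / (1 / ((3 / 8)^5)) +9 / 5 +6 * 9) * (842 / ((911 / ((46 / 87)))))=14758024911 / 541061120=27.28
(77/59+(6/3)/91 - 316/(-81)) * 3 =2273729/144963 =15.68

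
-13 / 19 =-0.68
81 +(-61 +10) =30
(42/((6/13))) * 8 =728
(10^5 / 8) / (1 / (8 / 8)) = 12500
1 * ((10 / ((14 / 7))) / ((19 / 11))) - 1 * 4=-21 / 19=-1.11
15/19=0.79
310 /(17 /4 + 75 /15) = 1240 /37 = 33.51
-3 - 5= -8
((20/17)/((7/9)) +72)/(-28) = -2187/833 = -2.63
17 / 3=5.67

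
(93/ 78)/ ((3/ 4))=62/ 39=1.59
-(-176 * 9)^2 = -2509056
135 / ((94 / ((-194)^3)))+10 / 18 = -4435590545 / 423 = -10486029.66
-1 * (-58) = 58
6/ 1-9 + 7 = 4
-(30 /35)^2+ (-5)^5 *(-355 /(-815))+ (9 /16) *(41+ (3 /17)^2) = -24723147509 /18465944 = -1338.85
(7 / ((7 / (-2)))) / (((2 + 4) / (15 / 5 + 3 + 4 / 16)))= -2.08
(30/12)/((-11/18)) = -45/11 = -4.09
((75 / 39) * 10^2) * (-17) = -42500 / 13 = -3269.23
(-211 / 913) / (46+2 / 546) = -57603 / 11466367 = -0.01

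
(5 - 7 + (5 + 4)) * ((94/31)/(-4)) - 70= -75.31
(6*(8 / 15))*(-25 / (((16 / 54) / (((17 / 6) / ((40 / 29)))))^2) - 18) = -19981881 / 5120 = -3902.71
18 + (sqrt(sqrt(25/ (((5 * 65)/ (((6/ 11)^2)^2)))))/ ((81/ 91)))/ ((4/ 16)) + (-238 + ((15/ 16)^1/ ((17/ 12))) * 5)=-14735/ 68 + 56 * 13^(3/ 4)/ 297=-215.40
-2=-2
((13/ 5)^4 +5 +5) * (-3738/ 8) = -65061759/ 2500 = -26024.70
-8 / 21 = -0.38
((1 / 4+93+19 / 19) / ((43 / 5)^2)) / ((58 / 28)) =2275 / 3698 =0.62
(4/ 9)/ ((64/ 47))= 47/ 144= 0.33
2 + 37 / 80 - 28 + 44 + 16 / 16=1557 / 80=19.46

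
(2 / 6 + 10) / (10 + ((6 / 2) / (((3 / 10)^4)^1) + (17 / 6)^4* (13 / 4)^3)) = 857088 / 215045077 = 0.00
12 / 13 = 0.92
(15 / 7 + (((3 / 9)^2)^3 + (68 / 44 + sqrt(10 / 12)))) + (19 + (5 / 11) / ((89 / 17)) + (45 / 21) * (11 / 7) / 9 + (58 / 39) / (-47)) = sqrt(30) / 6 + 493988482466 / 21367194849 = 24.03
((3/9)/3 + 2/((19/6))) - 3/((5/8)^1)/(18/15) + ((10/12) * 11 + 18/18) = 2363/342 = 6.91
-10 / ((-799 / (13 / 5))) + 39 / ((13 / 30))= 71936 / 799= 90.03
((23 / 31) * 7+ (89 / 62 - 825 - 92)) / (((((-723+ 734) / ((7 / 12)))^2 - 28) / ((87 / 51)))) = -80205503 / 16918808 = -4.74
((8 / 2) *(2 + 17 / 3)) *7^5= 1546244 / 3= 515414.67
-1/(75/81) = -27/25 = -1.08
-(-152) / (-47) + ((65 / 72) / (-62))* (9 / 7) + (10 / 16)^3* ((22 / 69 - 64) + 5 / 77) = -74449021237 / 3963412992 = -18.78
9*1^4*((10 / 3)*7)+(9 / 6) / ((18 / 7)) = 2527 / 12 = 210.58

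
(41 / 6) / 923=0.01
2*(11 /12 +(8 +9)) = 35.83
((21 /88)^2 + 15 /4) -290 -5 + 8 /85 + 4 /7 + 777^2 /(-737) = -342580074847 /308714560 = -1109.70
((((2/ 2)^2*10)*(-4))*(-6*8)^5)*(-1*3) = -30576476160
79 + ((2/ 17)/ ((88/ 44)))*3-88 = -8.82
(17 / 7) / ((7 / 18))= 306 / 49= 6.24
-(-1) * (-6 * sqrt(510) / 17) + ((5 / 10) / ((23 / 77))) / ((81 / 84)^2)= 30184 / 16767 - 6 * sqrt(510) / 17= -6.17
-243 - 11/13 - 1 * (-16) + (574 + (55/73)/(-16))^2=329194.10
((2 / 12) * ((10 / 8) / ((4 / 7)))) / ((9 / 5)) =175 / 864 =0.20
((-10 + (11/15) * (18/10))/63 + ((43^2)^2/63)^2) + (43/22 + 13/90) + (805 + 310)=3214256295475514/1091475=2944873950.82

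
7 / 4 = 1.75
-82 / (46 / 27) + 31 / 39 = -42460 / 897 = -47.34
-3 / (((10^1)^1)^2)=-3 / 100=-0.03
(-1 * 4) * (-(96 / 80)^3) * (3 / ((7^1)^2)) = 2592 / 6125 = 0.42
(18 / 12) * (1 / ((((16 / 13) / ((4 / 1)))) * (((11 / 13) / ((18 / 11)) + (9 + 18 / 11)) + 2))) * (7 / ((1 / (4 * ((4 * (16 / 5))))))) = 22486464 / 169285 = 132.83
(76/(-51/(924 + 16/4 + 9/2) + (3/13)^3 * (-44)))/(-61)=8194810/3916383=2.09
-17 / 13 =-1.31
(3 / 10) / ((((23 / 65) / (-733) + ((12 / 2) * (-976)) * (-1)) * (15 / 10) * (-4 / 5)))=-47645 / 1116036388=-0.00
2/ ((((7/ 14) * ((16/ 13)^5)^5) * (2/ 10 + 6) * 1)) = 35282050074334083330153698465/ 9824292151768777861599449841664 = 0.00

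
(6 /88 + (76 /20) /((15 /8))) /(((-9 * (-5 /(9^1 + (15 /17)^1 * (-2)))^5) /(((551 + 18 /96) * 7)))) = 5698.21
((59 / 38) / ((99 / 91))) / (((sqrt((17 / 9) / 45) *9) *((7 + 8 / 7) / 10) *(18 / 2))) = 187915 *sqrt(85) / 16404201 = 0.11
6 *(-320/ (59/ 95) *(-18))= 3283200/ 59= 55647.46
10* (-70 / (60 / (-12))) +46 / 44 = 3103 / 22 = 141.05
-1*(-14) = 14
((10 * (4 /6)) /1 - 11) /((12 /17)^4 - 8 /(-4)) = -1085773 /563334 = -1.93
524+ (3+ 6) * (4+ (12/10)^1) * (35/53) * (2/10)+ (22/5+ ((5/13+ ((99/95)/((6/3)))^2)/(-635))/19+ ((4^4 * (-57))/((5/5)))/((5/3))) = -2466938179816989/300091538500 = -8220.62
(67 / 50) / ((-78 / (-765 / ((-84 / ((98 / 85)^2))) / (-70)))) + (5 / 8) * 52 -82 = -54694217 / 1105000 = -49.50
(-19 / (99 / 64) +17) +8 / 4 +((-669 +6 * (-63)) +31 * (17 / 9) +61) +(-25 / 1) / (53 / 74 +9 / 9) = -1306606 / 1397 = -935.29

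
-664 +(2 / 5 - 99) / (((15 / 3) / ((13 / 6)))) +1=-105859 / 150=-705.73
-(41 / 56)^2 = -1681 / 3136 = -0.54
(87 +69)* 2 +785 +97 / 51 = 56044 / 51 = 1098.90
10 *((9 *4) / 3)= 120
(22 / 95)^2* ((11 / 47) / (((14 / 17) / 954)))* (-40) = -345378528 / 593845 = -581.60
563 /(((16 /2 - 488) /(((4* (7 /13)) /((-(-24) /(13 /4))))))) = -3941 /11520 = -0.34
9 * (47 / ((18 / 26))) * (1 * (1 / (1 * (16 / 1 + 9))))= 24.44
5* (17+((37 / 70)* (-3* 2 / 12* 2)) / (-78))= 92857 / 1092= 85.03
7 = 7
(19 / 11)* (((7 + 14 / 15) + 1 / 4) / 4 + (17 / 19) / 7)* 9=208149 / 6160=33.79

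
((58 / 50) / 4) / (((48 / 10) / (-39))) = -377 / 160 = -2.36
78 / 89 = 0.88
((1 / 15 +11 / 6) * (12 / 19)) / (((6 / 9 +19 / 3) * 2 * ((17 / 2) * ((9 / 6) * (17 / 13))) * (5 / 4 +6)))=208 / 293335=0.00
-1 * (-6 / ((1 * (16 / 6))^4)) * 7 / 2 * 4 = 1701 / 1024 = 1.66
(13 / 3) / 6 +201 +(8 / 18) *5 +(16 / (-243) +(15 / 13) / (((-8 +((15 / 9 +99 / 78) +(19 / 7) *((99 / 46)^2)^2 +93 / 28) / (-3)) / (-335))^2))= 1637162349106818755618965 / 4641669925518481767126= 352.71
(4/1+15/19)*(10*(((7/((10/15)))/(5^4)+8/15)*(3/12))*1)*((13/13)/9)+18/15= 495533/256500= 1.93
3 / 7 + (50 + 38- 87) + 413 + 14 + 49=3342 / 7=477.43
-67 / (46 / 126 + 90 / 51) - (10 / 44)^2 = -34787413 / 1104004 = -31.51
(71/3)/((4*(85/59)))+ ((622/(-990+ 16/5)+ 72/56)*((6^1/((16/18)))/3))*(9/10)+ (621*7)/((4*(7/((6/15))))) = 297392542/4403595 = 67.53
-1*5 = -5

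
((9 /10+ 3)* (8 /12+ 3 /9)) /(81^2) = 13 /21870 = 0.00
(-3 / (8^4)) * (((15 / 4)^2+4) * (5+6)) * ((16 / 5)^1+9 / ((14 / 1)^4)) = -0.47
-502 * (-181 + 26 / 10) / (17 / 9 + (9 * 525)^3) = 2015028 / 2373493007855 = 0.00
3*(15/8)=45/8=5.62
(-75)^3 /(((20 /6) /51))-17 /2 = -6454696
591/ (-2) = -591/ 2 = -295.50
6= 6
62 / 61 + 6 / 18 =247 / 183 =1.35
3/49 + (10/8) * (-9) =-2193/196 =-11.19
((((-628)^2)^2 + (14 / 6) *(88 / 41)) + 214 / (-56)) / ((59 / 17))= 9106482117739367 / 203196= 44816246962.24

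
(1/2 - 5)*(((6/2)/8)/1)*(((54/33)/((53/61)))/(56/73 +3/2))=-1.40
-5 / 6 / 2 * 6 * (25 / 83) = -125 / 166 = -0.75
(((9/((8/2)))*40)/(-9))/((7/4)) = -40/7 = -5.71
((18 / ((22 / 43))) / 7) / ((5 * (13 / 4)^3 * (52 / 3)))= 0.00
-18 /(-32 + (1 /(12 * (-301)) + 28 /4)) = 65016 /90301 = 0.72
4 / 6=2 / 3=0.67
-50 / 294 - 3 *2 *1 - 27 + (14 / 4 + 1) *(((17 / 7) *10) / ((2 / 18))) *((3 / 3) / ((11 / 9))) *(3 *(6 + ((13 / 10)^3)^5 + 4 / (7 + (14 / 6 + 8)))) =582632031769250309479319 / 4204200000000000000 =138583.33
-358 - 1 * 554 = -912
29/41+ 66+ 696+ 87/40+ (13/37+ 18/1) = 47526619/60680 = 783.23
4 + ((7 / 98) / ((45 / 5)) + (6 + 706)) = 90217 / 126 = 716.01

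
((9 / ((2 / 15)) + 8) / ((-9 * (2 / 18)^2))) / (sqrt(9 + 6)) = -453 * sqrt(15) / 10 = -175.45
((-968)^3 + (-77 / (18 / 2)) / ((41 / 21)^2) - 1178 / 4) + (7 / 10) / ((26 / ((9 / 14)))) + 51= -792861348270891 / 874120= -907039477.73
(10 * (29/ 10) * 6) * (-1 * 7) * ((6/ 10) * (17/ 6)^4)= -16954763/ 360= -47096.56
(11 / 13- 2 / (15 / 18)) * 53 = -5353 / 65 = -82.35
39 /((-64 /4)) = -39 /16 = -2.44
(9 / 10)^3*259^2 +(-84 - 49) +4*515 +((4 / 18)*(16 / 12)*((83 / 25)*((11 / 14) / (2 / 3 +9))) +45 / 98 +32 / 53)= 34453568192213 / 677817000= 50830.19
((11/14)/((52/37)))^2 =165649/529984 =0.31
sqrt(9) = 3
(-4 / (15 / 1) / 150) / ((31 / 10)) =-4 / 6975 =-0.00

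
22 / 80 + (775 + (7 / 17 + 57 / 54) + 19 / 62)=147421693 / 189720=777.05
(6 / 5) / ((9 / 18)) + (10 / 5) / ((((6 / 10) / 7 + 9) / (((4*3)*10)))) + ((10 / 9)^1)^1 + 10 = 95224 / 2385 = 39.93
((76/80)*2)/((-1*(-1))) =19/10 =1.90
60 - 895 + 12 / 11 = -9173 / 11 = -833.91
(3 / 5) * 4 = 12 / 5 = 2.40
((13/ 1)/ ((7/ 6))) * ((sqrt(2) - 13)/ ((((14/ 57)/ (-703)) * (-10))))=-20315997/ 490 +1562769 * sqrt(2)/ 490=-36950.83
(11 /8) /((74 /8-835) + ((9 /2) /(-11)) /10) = -605 /363348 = -0.00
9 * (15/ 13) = 135/ 13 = 10.38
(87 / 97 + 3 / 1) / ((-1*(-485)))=378 / 47045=0.01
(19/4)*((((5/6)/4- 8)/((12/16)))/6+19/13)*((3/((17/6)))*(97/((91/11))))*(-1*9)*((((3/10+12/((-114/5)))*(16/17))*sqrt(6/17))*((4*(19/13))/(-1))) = 3964668972*sqrt(102)/377785135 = 105.99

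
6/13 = 0.46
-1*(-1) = 1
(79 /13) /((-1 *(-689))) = 79 /8957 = 0.01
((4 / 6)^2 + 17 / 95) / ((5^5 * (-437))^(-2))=10463248046875 / 9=1162583116319.44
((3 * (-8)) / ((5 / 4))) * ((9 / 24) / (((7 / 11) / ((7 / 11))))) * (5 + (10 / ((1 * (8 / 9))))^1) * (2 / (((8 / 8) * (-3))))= 78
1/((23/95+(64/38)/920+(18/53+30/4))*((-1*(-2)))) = 0.06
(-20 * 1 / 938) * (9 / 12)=-15 / 938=-0.02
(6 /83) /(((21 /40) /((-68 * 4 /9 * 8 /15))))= -34816 /15687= -2.22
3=3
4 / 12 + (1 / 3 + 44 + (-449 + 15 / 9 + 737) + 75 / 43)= 336.08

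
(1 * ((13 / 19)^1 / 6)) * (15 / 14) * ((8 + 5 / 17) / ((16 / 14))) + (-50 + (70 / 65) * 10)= -5152215 / 134368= -38.34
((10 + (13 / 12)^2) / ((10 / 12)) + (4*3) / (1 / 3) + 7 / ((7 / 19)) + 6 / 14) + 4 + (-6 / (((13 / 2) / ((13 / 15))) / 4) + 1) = 11867 / 168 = 70.64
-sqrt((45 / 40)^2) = -9 / 8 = -1.12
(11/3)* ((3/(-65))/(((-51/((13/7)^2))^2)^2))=-690233687/195000187450005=-0.00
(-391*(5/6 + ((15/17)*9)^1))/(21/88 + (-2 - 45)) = 73.37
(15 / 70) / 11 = 3 / 154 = 0.02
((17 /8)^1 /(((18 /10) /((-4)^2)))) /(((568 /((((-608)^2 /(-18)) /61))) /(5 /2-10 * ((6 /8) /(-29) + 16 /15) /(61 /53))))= 136384760320 /1861753977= 73.26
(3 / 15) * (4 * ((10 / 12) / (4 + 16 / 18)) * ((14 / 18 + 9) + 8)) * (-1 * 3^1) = -80 / 11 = -7.27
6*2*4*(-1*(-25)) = 1200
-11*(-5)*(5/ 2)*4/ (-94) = -275/ 47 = -5.85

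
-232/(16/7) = -203/2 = -101.50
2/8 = 1/4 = 0.25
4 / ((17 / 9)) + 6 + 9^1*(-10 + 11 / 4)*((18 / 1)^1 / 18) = -3885 / 68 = -57.13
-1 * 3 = -3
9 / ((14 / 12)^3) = 1944 / 343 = 5.67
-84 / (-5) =84 / 5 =16.80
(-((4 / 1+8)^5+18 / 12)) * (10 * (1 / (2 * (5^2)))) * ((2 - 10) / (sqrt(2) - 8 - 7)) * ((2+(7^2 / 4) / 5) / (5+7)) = -44292363 / 4460 - 14764121 * sqrt(2) / 22300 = -10867.33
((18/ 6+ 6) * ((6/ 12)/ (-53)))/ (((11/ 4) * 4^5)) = -9/ 298496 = -0.00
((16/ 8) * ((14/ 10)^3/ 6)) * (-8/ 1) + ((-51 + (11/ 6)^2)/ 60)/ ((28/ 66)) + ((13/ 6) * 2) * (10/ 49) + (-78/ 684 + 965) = 32060784131/ 33516000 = 956.58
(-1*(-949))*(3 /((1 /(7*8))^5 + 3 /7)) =1567933366272 /236027905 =6643.00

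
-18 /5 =-3.60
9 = 9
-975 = -975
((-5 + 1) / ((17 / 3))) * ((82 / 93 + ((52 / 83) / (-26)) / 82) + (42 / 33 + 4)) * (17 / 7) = -85697060 / 8122961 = -10.55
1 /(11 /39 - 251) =-39 /9778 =-0.00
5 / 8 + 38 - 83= -355 / 8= -44.38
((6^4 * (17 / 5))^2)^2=235621920580632576 / 625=376995072929012.12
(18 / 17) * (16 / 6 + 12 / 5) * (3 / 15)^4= 456 / 53125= 0.01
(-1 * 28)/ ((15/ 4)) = -112/ 15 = -7.47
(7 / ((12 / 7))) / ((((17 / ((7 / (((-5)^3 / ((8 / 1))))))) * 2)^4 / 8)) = 60236288 / 61172607421875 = 0.00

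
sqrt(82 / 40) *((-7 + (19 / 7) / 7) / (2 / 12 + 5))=-972 *sqrt(205) / 7595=-1.83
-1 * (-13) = 13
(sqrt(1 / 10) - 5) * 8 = -40+ 4 * sqrt(10) / 5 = -37.47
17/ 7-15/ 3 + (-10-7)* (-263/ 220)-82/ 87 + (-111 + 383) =38694599/ 133980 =288.81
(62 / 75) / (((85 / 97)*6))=3007 / 19125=0.16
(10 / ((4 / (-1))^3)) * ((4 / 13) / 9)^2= -5 / 27378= -0.00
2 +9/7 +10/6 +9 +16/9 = 991/63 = 15.73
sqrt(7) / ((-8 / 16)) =-2 *sqrt(7) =-5.29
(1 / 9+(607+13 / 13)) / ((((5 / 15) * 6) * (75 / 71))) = 388583 / 1350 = 287.84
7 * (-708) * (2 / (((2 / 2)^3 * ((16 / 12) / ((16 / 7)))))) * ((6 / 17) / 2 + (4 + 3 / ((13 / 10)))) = -24349536 / 221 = -110178.90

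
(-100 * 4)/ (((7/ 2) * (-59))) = 1.94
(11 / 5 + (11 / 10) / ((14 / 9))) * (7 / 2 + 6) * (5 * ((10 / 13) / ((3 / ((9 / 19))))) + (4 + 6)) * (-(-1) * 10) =266585 / 91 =2929.51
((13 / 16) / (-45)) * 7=-91 / 720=-0.13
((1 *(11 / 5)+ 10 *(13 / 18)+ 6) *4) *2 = 123.38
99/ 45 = 11/ 5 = 2.20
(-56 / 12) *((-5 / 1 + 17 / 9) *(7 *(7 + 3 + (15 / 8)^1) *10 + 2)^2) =60481729 / 6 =10080288.17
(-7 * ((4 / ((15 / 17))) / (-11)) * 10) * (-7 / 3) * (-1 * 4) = 26656 / 99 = 269.25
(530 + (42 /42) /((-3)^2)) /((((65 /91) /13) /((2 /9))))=868322 /405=2144.00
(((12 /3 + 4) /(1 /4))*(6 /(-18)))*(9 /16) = -6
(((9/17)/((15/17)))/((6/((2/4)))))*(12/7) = 3/35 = 0.09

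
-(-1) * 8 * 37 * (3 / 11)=888 / 11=80.73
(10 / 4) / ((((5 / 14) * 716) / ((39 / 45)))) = 91 / 10740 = 0.01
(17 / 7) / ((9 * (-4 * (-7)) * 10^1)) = 0.00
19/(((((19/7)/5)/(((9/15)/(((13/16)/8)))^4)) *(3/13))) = 50734301184/274625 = 184740.29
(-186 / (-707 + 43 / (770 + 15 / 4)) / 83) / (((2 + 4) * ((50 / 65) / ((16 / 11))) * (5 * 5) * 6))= 997828 / 149822820675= 0.00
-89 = -89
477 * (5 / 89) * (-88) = -209880 / 89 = -2358.20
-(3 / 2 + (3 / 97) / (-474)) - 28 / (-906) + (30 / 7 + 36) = 38.82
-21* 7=-147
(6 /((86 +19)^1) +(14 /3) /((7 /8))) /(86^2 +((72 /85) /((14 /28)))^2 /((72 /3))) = 408935 /561088122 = 0.00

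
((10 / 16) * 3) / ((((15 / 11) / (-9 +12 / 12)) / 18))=-198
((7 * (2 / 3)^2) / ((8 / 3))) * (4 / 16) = 7 / 24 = 0.29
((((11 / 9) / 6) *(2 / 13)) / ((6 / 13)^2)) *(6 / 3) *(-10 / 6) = -715 / 1458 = -0.49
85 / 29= 2.93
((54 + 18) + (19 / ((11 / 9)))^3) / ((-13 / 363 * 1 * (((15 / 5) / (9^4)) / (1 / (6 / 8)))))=-44580184164 / 143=-311749539.61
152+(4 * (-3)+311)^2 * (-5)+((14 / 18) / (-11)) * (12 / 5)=-73730773 / 165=-446853.17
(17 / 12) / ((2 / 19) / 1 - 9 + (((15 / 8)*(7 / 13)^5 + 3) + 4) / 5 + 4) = -1199276390 / 2944092639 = -0.41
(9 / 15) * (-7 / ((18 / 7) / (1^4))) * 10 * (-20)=980 / 3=326.67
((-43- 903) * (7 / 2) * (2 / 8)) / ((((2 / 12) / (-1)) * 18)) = 3311 / 12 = 275.92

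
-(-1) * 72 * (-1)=-72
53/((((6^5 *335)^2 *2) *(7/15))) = 53/6333428828160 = 0.00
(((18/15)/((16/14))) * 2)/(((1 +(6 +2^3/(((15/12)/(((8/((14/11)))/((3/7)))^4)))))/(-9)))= -15309/239883814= -0.00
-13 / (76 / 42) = -273 / 38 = -7.18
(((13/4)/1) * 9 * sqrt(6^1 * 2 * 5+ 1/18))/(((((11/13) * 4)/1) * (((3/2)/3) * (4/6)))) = 1521 * sqrt(2162)/352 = 200.92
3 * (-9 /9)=-3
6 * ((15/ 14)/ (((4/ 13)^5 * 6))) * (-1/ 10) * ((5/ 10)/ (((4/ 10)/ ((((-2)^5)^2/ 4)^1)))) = -5569395/ 448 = -12431.69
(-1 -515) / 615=-172 / 205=-0.84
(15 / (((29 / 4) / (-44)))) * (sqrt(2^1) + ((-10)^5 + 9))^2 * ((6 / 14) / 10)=-7918574465736 / 203 + 158385744 * sqrt(2) / 203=-39006652583.59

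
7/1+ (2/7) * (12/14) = 355/49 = 7.24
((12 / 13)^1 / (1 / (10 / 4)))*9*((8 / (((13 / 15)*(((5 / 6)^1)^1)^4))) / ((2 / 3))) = 2519424 / 4225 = 596.31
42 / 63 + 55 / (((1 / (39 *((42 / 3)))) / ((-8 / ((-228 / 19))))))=60062 / 3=20020.67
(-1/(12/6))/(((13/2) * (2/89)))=-89/26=-3.42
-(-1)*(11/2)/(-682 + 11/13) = -13/1610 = -0.01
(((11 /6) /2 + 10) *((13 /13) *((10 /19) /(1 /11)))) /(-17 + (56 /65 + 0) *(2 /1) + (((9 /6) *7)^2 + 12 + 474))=936650 /8610021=0.11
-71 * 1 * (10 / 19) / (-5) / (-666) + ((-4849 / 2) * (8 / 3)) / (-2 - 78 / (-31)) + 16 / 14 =-2218958921 / 177156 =-12525.45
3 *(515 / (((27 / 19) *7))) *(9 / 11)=9785 / 77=127.08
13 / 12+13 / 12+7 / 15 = 2.63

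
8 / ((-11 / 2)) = -16 / 11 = -1.45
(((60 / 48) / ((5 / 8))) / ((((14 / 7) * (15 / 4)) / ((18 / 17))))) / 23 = 24 / 1955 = 0.01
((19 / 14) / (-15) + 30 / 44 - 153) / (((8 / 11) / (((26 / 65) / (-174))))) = 0.48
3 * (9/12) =2.25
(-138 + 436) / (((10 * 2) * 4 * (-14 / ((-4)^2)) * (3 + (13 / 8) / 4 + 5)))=-4768 / 9415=-0.51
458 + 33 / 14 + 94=7761 / 14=554.36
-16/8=-2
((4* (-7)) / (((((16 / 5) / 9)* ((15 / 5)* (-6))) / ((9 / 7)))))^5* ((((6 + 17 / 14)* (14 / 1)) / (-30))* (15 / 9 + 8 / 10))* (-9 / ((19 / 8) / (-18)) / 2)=-248249377125 / 155648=-1594941.00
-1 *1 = -1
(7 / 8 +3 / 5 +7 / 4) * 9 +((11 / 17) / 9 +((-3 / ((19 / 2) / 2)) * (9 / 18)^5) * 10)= 3360437 / 116280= 28.90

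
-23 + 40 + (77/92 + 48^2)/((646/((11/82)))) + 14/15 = 1345938481/73101360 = 18.41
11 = 11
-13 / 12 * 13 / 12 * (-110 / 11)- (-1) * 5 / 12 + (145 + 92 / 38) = 218297 / 1368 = 159.57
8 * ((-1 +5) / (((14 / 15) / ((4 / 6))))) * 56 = 1280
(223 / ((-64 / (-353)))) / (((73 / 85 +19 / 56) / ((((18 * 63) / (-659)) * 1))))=-8852345145 / 5011036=-1766.57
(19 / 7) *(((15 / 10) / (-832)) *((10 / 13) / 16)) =-285 / 1211392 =-0.00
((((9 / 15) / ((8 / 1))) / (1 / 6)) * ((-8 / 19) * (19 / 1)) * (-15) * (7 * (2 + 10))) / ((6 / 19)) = 14364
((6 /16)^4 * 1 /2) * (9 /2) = 729 /16384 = 0.04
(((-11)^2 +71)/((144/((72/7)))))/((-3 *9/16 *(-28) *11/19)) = 2432/4851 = 0.50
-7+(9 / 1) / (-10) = -79 / 10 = -7.90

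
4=4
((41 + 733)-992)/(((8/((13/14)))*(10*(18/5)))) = -1417/2016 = -0.70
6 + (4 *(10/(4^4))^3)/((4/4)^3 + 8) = 6.00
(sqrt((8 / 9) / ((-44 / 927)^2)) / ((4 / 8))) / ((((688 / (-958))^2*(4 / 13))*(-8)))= -921664497*sqrt(2) / 41654272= -31.29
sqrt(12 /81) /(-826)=-sqrt(3) /3717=-0.00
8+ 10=18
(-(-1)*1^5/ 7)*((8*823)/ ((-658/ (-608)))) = 2001536/ 2303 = 869.10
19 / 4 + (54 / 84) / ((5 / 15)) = 187 / 28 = 6.68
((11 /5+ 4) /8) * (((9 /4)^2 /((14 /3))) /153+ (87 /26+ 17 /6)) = 28482211 /5940480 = 4.79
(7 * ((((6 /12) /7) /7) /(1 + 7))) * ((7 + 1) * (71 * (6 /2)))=213 /14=15.21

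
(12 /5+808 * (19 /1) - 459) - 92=74017 /5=14803.40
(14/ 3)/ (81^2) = 14/ 19683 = 0.00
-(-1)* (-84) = -84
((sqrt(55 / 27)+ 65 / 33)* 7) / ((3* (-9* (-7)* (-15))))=-13 / 2673 - sqrt(165) / 3645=-0.01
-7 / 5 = -1.40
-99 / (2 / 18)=-891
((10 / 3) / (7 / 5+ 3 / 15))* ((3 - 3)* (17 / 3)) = 0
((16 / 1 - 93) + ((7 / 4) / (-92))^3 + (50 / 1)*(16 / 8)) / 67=1146228393 / 3339014144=0.34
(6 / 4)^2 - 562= -2239 / 4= -559.75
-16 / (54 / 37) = -296 / 27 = -10.96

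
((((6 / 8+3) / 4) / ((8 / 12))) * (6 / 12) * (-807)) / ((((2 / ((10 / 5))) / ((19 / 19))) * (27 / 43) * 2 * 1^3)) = -57835 / 128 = -451.84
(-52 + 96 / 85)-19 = -69.87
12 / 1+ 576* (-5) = -2868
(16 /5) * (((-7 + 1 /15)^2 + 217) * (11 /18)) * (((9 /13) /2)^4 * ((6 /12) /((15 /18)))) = 159420393 /35701250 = 4.47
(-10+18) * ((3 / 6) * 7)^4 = 2401 / 2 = 1200.50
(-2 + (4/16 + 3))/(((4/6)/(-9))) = -135/8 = -16.88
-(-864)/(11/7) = 6048/11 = 549.82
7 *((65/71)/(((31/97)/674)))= 29746990/2201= 13515.22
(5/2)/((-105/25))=-25/42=-0.60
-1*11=-11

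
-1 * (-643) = 643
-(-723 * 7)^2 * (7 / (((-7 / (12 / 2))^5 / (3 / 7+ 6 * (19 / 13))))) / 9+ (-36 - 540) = 378018317088 / 4459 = 84776478.38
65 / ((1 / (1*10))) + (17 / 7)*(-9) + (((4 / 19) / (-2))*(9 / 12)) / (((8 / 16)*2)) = 167065 / 266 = 628.06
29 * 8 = 232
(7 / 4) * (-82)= -287 / 2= -143.50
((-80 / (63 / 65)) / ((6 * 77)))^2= 6760000 / 211789809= 0.03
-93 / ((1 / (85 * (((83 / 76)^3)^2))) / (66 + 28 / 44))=-893717.30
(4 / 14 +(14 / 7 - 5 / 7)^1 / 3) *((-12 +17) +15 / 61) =1600 / 427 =3.75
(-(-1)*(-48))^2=2304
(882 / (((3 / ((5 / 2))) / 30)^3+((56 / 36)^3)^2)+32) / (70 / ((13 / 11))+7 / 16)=177419300597792 / 112319102670327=1.58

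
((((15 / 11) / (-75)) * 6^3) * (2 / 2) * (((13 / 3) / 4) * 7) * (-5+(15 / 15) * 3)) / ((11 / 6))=19656 / 605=32.49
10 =10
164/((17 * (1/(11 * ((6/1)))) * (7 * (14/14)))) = 10824/119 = 90.96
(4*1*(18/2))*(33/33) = 36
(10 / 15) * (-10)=-20 / 3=-6.67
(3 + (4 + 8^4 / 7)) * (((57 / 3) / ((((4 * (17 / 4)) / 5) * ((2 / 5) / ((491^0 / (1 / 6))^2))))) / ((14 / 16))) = 283518000 / 833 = 340357.74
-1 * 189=-189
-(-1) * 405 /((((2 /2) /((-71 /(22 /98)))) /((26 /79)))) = -36633870 /869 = -42156.35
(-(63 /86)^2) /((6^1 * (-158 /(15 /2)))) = 19845 /4674272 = 0.00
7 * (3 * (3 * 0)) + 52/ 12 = 13/ 3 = 4.33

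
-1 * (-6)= 6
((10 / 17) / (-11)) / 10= -1 / 187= -0.01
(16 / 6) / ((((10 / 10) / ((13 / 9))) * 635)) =104 / 17145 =0.01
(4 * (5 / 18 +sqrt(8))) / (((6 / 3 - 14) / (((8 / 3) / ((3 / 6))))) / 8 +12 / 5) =1600 / 3051 +1280 * sqrt(2) / 339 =5.86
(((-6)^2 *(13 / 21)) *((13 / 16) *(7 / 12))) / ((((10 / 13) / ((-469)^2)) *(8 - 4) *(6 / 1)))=483254317 / 3840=125847.48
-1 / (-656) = 1 / 656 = 0.00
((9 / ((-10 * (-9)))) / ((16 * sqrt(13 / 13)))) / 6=1 / 960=0.00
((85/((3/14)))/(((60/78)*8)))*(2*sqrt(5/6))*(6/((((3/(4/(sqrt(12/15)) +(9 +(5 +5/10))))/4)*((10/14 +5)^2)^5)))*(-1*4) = -12672687095887*sqrt(30)/47185920000000000 - 436989210203*sqrt(6)/2359296000000000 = -0.00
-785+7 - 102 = -880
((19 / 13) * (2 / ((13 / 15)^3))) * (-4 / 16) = -64125 / 57122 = -1.12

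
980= 980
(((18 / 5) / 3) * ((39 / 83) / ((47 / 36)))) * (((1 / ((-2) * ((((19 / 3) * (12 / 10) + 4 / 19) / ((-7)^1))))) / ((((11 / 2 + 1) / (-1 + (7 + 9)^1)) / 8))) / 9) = 82080 / 206753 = 0.40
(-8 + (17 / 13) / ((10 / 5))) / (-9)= 191 / 234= 0.82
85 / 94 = 0.90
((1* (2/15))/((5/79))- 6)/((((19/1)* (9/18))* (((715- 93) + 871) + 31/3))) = -292/1071125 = -0.00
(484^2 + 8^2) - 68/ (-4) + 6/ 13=234337.46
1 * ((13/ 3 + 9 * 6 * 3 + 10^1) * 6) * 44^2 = 2048288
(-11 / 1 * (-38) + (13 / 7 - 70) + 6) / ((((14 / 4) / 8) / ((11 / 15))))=438416 / 735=596.48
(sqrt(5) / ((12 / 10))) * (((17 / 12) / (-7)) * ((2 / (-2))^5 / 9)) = 0.04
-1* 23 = -23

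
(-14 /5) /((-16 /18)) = 63 /20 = 3.15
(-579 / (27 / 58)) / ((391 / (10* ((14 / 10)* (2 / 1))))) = -313432 / 3519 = -89.07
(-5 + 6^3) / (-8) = -26.38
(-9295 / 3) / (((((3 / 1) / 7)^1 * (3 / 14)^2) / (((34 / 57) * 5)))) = -2167965800 / 4617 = -469561.58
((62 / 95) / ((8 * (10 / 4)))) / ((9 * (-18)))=-31 / 153900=-0.00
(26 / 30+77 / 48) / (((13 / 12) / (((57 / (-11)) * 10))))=-33801 / 286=-118.19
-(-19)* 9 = 171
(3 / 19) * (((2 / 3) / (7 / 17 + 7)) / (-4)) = -17 / 4788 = -0.00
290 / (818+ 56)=0.33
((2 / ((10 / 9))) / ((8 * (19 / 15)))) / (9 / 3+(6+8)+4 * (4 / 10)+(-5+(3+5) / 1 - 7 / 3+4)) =405 / 53048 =0.01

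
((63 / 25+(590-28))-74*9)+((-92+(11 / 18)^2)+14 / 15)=-1556603 / 8100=-192.17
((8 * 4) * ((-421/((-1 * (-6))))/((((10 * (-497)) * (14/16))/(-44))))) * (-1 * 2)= 2371072/52185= 45.44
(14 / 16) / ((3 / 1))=7 / 24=0.29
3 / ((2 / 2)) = 3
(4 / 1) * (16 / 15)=64 / 15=4.27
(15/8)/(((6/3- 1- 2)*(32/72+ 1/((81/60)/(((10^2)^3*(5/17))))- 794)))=-6885/797086064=-0.00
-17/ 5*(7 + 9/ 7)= -986/ 35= -28.17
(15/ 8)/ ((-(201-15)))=-5/ 496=-0.01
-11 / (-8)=11 / 8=1.38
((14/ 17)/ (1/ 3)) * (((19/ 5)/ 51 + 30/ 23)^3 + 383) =1089164259972292/ 1143225007875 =952.71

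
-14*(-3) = 42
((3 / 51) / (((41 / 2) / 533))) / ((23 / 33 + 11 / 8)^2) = 1812096 / 5086553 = 0.36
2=2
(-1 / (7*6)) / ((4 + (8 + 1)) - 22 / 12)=-1 / 469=-0.00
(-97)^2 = 9409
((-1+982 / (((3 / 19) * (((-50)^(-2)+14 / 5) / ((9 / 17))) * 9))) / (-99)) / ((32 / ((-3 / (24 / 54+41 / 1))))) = 46287949 / 15626456032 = 0.00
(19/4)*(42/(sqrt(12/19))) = 133*sqrt(57)/4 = 251.03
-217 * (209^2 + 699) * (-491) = 4728555860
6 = 6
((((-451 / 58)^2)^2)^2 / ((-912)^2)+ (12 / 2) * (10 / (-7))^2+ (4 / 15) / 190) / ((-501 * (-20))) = 0.00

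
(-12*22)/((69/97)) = -8536/23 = -371.13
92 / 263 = 0.35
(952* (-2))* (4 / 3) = -7616 / 3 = -2538.67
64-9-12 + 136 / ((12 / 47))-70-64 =1325 / 3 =441.67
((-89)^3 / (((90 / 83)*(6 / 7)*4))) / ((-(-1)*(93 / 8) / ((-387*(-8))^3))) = -75029835420110592 / 155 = -484063454323294.14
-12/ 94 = -6/ 47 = -0.13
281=281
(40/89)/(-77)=-40/6853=-0.01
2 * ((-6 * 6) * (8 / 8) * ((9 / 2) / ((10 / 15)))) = -486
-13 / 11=-1.18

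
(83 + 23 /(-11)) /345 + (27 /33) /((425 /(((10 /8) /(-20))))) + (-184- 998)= -6099328621 /5161200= -1181.77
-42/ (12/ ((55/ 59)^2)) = -21175/ 6962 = -3.04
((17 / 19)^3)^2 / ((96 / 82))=989640329 / 2258202288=0.44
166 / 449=0.37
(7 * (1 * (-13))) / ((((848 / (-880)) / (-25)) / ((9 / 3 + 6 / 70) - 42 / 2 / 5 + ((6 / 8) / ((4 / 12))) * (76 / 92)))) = -8569275 / 4876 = -1757.44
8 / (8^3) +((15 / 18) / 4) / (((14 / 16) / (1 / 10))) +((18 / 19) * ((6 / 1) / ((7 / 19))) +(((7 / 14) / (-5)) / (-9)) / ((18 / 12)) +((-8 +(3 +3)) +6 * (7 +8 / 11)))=39809723 / 665280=59.84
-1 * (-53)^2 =-2809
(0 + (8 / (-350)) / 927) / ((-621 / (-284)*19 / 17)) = -19312 / 1914092775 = -0.00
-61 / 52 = -1.17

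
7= 7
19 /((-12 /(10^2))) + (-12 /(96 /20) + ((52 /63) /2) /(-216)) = -1094323 /6804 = -160.84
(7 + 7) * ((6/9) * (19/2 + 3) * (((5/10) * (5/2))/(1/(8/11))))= 3500/33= 106.06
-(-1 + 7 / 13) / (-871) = -6 / 11323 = -0.00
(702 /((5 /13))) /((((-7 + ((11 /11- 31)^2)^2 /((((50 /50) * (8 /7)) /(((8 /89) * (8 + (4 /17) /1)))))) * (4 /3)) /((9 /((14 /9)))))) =1677628017 /111130517260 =0.02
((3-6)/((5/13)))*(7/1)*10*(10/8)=-1365/2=-682.50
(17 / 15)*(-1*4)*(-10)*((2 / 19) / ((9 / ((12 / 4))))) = 272 / 171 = 1.59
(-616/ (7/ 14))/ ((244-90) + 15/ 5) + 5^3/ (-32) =-59049/ 5024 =-11.75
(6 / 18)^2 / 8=1 / 72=0.01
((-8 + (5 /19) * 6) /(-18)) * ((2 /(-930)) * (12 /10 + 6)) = -244 /44175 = -0.01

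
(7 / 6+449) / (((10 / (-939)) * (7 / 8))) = -1690826 / 35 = -48309.31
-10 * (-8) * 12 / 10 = 96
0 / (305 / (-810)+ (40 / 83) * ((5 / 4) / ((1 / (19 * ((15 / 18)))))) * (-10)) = 0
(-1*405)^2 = 164025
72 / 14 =36 / 7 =5.14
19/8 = 2.38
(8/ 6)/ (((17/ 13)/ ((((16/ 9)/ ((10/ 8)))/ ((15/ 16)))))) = 53248/ 34425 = 1.55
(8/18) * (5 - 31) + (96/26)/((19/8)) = -10.00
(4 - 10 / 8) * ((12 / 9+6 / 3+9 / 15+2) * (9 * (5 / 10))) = 2937 / 40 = 73.42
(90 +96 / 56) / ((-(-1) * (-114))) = -107 / 133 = -0.80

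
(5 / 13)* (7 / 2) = 35 / 26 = 1.35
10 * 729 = 7290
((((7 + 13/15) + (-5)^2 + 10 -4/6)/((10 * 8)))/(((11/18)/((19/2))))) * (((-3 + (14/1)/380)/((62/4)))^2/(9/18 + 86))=601924131/173734385000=0.00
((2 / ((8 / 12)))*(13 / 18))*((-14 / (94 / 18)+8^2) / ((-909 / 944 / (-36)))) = 70735808 / 14241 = 4967.05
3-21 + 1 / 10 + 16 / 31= -5389 / 310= -17.38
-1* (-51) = 51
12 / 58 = 6 / 29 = 0.21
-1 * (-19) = 19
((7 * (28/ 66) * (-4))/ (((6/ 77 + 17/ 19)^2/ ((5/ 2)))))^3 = -6933717262203895574488000/ 224178090007465361403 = -30929.50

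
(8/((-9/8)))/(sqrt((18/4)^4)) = -256/729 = -0.35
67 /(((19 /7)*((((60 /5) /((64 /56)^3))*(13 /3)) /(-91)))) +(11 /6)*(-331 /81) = -4652189 /64638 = -71.97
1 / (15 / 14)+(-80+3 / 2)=-2327 / 30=-77.57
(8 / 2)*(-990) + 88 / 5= -19712 / 5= -3942.40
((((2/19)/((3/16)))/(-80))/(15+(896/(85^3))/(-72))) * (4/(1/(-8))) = 23582400/1575228497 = 0.01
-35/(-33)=35/33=1.06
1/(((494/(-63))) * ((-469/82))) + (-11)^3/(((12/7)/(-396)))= 5088172458/16549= 307461.02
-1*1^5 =-1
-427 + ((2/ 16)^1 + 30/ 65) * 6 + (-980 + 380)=-53221/ 52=-1023.48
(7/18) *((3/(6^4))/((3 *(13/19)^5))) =17332693/8661523104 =0.00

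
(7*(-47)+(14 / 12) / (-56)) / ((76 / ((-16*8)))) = 31586 / 57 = 554.14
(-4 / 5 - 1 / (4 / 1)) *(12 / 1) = -63 / 5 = -12.60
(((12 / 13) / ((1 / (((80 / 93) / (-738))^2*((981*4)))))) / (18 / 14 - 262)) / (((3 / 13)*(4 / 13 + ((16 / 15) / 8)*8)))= -12696320 / 213330292137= -0.00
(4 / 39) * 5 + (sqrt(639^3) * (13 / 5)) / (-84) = 20 / 39-8307 * sqrt(71) / 140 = -499.46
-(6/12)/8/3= -0.02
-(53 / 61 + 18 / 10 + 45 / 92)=-88613 / 28060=-3.16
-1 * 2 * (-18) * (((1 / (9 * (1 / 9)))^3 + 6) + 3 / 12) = 261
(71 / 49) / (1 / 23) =1633 / 49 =33.33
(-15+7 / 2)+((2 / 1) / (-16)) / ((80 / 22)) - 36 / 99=-41881 / 3520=-11.90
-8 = -8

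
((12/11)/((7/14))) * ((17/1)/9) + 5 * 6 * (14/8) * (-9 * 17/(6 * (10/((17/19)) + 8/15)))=-43437941/394152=-110.21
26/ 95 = 0.27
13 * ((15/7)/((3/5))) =325/7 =46.43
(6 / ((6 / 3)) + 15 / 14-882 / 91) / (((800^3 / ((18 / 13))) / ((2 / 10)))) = -9207 / 3028480000000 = -0.00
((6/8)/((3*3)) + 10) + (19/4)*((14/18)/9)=850/81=10.49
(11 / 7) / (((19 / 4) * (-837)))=-44 / 111321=-0.00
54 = 54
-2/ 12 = -1/ 6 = -0.17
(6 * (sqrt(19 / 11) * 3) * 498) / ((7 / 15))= 134460 * sqrt(209) / 77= 25245.01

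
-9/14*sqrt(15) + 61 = 61-9*sqrt(15)/14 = 58.51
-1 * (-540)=540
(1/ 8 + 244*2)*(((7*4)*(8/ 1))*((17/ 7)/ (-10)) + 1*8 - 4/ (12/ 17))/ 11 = -55451/ 24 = -2310.46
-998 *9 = -8982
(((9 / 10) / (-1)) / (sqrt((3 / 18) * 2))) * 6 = -27 * sqrt(3) / 5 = -9.35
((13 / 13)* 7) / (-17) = -7 / 17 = -0.41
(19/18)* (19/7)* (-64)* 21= -3850.67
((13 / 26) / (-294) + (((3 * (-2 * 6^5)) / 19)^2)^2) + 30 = 2786168226935409466967 / 76628748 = 36359307696576.35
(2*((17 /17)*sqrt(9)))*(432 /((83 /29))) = 75168 /83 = 905.64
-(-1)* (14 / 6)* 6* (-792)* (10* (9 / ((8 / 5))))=-623700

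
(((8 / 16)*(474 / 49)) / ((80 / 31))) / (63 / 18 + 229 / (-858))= 3151863 / 5437040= 0.58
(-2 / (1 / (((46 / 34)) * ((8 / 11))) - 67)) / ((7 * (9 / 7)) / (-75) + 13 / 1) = 200 / 84987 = 0.00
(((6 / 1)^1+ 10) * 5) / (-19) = -80 / 19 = -4.21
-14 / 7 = -2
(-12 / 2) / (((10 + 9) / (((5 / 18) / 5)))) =-1 / 57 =-0.02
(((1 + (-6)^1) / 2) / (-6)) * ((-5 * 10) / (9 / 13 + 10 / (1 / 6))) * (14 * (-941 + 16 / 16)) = 10692500 / 2367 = 4517.32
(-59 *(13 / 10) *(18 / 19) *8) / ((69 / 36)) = -662688 / 2185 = -303.29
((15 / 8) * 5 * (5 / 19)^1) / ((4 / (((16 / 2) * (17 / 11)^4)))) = 31320375 / 1112716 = 28.15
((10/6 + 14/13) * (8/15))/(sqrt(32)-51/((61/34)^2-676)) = -6057011702/1747093432253 + 319611235230 * sqrt(2)/1747093432253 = 0.26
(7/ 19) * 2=14/ 19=0.74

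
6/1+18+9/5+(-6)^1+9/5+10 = 31.60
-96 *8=-768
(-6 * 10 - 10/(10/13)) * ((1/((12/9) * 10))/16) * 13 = -2847/640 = -4.45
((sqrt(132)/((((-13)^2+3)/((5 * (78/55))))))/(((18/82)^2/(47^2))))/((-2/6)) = -48273277 * sqrt(33)/4257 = -65141.85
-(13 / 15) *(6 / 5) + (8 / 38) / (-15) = -1502 / 1425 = -1.05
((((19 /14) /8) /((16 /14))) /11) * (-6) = -57 /704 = -0.08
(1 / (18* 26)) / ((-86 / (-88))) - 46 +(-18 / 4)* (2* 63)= -3083992 / 5031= -613.00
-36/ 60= -3/ 5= -0.60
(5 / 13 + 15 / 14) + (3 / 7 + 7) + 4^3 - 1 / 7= 13239 / 182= 72.74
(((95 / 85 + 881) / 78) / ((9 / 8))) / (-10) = -29992 / 29835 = -1.01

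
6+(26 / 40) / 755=90613 / 15100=6.00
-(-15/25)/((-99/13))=-13/165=-0.08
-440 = -440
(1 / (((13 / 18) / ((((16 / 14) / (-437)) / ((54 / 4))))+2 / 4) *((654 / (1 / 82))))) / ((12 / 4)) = -8 / 4797761985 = -0.00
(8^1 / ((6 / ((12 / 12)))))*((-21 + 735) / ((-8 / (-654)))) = 77826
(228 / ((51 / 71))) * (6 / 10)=16188 / 85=190.45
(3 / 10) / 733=3 / 7330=0.00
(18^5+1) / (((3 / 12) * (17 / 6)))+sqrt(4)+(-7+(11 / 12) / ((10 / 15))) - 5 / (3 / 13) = 1088381425 / 408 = 2667601.53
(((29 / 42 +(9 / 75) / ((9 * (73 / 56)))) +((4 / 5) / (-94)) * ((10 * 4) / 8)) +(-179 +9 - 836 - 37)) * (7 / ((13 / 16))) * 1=-10013569672 / 1115075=-8980.18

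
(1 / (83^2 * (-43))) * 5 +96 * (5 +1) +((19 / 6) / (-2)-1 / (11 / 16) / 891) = 6670844332289 / 11613283308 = 574.42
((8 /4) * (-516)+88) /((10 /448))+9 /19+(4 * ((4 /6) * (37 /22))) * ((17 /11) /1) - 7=-1458398072 /34485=-42290.80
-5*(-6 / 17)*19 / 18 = 95 / 51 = 1.86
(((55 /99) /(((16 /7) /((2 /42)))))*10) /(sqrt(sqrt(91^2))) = 25*sqrt(91) /19656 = 0.01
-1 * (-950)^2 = -902500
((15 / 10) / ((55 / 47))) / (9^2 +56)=141 / 15070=0.01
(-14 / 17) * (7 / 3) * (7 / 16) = -343 / 408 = -0.84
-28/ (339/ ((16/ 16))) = -28/ 339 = -0.08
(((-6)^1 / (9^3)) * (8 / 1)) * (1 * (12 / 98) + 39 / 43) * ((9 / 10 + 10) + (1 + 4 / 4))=-1928 / 2205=-0.87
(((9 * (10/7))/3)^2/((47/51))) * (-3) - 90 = -344970/2303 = -149.79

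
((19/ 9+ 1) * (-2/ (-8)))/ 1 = 7/ 9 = 0.78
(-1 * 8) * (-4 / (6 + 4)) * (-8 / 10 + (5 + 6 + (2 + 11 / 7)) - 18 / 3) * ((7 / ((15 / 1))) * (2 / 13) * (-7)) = -60928 / 4875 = -12.50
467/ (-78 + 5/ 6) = -2802/ 463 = -6.05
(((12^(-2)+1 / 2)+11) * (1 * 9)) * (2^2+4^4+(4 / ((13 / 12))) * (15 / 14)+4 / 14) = 19922111 / 728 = 27365.54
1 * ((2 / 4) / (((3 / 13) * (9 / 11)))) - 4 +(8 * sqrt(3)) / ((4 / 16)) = -73 / 54 +32 * sqrt(3) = 54.07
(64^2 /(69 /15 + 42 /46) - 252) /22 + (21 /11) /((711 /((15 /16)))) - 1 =93965479 /4407568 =21.32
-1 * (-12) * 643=7716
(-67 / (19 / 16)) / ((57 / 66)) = -23584 / 361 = -65.33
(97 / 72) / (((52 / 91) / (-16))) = -679 / 18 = -37.72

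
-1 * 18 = -18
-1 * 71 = -71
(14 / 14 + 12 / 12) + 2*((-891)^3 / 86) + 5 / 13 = -9195522290 / 559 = -16449950.43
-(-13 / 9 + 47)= -410 / 9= -45.56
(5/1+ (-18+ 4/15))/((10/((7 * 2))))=-1337/75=-17.83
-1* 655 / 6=-655 / 6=-109.17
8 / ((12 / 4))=2.67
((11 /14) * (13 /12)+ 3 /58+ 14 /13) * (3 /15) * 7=25079 /9048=2.77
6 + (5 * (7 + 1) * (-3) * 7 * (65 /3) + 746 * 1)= -17448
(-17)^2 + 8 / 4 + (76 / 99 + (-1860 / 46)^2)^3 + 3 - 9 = 4376654958.65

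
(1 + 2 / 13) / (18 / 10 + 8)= 75 / 637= 0.12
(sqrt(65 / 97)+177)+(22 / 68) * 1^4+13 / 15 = sqrt(6305) / 97+90877 / 510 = 179.01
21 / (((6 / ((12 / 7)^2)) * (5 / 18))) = 1296 / 35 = 37.03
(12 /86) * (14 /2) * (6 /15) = 84 /215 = 0.39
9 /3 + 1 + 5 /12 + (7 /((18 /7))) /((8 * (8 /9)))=1843 /384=4.80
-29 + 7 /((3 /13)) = 4 /3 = 1.33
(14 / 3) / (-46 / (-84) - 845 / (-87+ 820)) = -143668 / 18631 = -7.71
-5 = -5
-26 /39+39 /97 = -77 /291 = -0.26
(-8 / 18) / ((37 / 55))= -220 / 333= -0.66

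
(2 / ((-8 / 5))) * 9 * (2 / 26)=-45 / 52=-0.87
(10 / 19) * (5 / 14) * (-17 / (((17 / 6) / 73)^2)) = -4796100 / 2261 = -2121.23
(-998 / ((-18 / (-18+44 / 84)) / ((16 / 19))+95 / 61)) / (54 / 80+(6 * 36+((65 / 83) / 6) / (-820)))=-36494685637440 / 22030570182599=-1.66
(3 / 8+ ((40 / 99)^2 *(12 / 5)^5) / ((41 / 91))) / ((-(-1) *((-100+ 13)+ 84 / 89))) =-1433799879 / 4221811000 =-0.34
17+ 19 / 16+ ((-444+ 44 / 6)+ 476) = 2761 / 48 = 57.52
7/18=0.39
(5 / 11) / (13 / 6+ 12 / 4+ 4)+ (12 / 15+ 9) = 5959 / 605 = 9.85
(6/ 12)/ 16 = 1/ 32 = 0.03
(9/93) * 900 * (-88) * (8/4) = -475200/31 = -15329.03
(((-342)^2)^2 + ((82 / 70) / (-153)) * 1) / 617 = 73259491420039 / 3304035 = 22172734.68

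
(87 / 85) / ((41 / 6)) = 522 / 3485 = 0.15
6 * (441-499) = -348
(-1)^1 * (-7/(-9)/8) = -7/72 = -0.10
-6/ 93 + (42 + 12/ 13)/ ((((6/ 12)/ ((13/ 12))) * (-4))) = -2891/ 124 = -23.31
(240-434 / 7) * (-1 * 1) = -178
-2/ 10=-1/ 5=-0.20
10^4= 10000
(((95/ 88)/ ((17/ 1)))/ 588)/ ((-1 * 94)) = -95/ 82686912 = -0.00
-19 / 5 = -3.80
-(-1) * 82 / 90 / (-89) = -41 / 4005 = -0.01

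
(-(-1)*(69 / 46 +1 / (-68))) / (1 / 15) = 1515 / 68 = 22.28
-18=-18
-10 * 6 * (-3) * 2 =360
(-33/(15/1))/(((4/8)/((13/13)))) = -22/5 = -4.40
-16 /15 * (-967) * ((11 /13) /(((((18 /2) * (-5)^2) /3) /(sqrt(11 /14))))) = 85096 * sqrt(154) /102375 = 10.32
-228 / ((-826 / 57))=6498 / 413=15.73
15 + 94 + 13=122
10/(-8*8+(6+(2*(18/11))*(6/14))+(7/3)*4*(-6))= -77/867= -0.09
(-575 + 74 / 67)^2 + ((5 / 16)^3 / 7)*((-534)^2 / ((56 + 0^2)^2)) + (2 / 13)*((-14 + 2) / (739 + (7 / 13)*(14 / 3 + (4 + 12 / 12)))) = 30143740004480922399 / 91523146645504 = 329356.46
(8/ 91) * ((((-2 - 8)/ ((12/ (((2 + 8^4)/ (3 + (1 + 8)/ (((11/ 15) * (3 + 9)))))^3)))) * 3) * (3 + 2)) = -21712514800486400/ 18689489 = -1161750051.08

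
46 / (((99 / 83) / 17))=64906 / 99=655.62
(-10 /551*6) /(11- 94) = 60 /45733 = 0.00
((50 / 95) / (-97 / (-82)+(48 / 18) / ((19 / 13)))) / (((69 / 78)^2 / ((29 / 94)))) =24112920 / 349499191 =0.07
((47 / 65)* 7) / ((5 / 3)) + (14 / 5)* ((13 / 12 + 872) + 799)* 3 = 9131549 / 650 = 14048.54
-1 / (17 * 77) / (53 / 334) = -334 / 69377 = -0.00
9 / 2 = 4.50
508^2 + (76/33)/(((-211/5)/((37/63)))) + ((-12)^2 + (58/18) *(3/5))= 566343395927/2193345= 258209.90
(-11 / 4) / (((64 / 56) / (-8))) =77 / 4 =19.25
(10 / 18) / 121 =0.00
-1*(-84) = 84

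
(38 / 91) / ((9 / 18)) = 76 / 91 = 0.84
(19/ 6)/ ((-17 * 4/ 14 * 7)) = -19/ 204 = -0.09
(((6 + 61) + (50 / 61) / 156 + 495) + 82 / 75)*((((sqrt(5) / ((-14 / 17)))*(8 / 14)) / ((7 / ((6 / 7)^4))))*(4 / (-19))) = 1967621429952*sqrt(5) / 310208059525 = 14.18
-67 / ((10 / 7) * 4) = -11.72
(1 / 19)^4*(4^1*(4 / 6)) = 8 / 390963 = 0.00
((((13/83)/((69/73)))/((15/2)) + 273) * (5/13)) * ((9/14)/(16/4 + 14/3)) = 5412453/694876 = 7.79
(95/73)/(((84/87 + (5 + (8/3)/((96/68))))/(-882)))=-2186919/14965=-146.14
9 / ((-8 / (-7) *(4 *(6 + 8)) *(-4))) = -9 / 256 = -0.04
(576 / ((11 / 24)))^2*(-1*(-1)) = 191102976 / 121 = 1579363.44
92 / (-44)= -23 / 11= -2.09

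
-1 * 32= -32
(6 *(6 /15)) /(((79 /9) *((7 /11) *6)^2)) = 363 /19355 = 0.02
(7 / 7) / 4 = 1 / 4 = 0.25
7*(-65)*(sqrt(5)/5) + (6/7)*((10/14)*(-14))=-91*sqrt(5) - 60/7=-212.05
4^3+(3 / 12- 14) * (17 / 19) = 3929 / 76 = 51.70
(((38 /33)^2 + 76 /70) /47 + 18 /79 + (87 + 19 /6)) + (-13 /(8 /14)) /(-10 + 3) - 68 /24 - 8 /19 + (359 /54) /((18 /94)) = 36346468302161 /290401081740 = 125.16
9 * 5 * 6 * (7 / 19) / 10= 189 / 19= 9.95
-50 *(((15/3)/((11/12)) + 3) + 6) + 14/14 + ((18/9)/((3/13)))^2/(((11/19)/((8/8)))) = -58607/99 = -591.99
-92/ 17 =-5.41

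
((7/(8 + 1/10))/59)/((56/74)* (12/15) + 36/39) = 84175/8783802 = 0.01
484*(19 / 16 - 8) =-13189 / 4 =-3297.25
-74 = -74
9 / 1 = 9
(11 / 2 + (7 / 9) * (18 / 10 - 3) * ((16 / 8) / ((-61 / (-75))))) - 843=-839.80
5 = 5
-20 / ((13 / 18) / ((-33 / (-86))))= -5940 / 559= -10.63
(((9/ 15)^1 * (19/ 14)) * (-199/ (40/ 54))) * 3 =-918783/ 1400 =-656.27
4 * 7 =28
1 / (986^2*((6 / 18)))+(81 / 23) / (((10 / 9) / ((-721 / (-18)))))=7097152497 / 55901270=126.96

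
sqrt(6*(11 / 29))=sqrt(1914) / 29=1.51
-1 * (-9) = 9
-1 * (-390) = 390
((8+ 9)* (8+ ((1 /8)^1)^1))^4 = 1490902050625 /4096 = 363989758.45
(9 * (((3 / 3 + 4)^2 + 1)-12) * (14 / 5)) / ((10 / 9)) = 7938 / 25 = 317.52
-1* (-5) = 5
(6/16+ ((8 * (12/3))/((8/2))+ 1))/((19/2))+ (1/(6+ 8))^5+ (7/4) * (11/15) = 347972413/153279840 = 2.27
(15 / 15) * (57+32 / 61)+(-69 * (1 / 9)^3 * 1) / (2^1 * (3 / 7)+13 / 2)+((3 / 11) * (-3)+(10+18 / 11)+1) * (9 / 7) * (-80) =-136144430237 / 117561213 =-1158.07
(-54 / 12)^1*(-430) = 1935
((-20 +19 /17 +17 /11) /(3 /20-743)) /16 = 8105 /5556518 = 0.00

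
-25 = -25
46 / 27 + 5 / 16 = 2.02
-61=-61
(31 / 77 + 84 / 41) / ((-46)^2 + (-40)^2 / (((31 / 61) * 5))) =239909 / 268711212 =0.00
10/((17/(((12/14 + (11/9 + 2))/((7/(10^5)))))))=257000000/7497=34280.38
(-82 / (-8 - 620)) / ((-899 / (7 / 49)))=-41 / 1976002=-0.00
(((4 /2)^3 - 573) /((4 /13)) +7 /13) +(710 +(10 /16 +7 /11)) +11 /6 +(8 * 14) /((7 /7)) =-3468437 /3432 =-1010.62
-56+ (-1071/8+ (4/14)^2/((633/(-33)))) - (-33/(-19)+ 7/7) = -302701591/1571528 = -192.62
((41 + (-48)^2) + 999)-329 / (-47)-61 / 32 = 3349.09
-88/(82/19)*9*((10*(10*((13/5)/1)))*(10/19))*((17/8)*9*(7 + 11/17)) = -150579000/41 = -3672658.54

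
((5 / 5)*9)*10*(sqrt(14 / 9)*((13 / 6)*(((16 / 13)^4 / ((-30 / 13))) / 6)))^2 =1879048192 / 104104845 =18.05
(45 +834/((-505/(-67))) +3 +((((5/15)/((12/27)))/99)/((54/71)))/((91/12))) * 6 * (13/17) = 4330734227/5949405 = 727.93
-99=-99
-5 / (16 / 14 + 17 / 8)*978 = -91280 / 61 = -1496.39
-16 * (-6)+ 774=870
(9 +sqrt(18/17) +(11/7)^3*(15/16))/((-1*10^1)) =-69357/54880 -3*sqrt(34)/170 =-1.37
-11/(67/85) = -935/67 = -13.96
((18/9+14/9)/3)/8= 4/27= 0.15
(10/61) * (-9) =-90/61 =-1.48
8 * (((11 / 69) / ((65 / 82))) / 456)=902 / 255645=0.00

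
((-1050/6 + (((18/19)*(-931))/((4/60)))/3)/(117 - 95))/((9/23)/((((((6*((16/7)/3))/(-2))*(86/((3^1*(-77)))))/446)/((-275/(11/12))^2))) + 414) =-4534565/401617234062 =-0.00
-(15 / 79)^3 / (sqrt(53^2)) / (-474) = 1125 / 4128708586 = 0.00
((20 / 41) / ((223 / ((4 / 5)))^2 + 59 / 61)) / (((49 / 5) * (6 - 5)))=97600 / 152357877021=0.00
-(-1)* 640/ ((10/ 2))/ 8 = 16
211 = 211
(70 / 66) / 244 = 35 / 8052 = 0.00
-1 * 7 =-7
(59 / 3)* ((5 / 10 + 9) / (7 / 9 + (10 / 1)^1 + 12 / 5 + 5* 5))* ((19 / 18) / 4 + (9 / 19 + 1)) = 701215 / 82464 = 8.50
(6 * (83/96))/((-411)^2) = 83/2702736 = 0.00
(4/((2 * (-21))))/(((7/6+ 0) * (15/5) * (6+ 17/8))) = -32/9555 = -0.00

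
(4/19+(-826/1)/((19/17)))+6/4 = -28019/38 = -737.34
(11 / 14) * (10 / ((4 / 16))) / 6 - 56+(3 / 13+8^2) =3677 / 273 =13.47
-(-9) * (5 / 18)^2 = 25 / 36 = 0.69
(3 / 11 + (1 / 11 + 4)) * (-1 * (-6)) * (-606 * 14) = -2443392 / 11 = -222126.55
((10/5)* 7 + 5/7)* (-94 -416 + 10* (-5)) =-8240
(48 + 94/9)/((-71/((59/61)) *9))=-31034/350811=-0.09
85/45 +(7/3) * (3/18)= 41/18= 2.28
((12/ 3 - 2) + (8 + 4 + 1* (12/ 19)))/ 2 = 139/ 19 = 7.32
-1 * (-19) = 19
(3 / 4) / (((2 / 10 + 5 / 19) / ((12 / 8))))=855 / 352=2.43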